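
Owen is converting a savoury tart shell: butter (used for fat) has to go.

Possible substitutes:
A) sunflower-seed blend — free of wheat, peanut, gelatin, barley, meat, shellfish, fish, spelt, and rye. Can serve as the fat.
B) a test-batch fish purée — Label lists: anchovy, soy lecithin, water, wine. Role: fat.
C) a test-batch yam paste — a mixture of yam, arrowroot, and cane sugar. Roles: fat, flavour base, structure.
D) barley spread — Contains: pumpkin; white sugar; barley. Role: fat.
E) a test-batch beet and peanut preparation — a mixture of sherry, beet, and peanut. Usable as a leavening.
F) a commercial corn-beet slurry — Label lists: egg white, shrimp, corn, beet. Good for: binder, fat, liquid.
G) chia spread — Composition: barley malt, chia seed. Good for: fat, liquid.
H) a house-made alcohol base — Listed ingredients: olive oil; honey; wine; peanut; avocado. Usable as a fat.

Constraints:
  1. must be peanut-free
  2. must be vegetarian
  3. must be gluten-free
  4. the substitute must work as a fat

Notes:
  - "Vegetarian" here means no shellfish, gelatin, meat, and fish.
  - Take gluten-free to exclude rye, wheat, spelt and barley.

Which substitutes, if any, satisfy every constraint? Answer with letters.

A, C

A: works as a fat, no peanut, gluten-free — OK
B: has anchovy, so not vegetarian — no
C: works as a fat, no peanut, gluten-free — OK
D: has barley, so not gluten-free — out
E: not usable as a fat; has peanut, so not peanut-free — no
F: has shrimp, so not vegetarian — reject
G: has barley malt, so not gluten-free — no
H: has peanut, so not peanut-free — no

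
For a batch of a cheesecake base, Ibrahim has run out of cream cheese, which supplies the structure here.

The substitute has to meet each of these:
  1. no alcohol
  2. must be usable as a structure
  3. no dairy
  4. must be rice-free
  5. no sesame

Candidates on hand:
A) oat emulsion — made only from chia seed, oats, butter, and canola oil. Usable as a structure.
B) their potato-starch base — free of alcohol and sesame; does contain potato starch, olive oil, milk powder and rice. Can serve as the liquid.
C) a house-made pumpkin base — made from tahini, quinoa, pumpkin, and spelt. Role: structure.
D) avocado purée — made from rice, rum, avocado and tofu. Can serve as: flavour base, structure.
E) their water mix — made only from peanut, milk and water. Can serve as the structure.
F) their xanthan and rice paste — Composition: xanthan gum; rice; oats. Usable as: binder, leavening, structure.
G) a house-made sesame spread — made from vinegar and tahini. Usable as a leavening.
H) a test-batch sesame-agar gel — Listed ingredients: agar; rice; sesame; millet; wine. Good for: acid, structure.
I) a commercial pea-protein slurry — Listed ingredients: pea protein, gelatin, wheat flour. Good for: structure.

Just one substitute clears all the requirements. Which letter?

I

A: has butter, so not dairy-free — no
B: not usable as a structure; has milk powder, so not dairy-free (and 1 more) — out
C: has tahini, so not sesame-free — no
D: has rice, so not rice-free; has rum, so not alcohol-free — out
E: has milk, so not dairy-free — reject
F: has rice, so not rice-free — no
G: not usable as a structure; has tahini, so not sesame-free — out
H: has rice, so not rice-free; has sesame, so not sesame-free (and 1 more) — out
I: works as a structure, no dairy, no rice — OK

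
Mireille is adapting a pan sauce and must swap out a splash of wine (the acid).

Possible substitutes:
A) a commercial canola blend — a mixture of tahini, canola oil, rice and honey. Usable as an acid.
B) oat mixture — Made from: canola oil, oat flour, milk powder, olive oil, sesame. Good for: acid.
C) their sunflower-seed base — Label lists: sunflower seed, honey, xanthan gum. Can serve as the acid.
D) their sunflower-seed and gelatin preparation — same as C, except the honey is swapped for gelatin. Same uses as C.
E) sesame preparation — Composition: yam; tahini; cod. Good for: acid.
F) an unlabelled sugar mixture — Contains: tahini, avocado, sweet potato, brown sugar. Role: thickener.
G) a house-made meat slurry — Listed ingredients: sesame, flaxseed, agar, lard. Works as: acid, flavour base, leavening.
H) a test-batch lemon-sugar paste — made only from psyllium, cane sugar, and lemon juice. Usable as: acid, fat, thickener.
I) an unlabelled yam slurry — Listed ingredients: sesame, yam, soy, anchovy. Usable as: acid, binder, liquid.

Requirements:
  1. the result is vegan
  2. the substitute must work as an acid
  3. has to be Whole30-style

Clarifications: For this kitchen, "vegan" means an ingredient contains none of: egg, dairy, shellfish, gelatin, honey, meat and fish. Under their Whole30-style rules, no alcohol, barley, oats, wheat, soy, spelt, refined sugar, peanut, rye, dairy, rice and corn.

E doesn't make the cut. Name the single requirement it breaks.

vegan

usable as an acid: satisfied
vegan: has cod — fails
Whole30-style: satisfied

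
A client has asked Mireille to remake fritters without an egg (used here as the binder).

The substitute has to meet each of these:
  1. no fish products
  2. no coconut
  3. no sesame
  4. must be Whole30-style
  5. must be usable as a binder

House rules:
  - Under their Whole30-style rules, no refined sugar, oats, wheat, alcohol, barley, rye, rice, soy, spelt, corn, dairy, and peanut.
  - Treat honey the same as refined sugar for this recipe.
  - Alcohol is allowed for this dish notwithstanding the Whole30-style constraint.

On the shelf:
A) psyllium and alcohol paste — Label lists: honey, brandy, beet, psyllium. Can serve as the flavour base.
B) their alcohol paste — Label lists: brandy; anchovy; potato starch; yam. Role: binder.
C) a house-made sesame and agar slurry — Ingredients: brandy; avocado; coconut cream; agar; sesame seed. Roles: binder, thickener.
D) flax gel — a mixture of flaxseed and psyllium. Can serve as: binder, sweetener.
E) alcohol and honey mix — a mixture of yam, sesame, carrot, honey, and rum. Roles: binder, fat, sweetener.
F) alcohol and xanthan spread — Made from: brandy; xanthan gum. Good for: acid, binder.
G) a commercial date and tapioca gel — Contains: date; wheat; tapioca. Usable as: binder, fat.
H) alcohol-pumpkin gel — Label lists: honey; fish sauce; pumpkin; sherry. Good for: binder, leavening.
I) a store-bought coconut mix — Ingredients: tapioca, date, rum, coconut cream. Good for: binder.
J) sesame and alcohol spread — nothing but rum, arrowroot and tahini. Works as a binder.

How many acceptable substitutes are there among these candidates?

2

A: not usable as a binder; has honey, so not Whole30-style — out
B: has anchovy, so not fish-free — no
C: has coconut cream, so not coconut-free; has sesame seed, so not sesame-free — no
D: only psyllium and flaxseed; none excluded — keep
E: has honey, so not Whole30-style; has sesame, so not sesame-free — no
F: alcohol is permitted under the Whole30-style carve-out; nothing else excluded — valid
G: has wheat, so not Whole30-style — out
H: has honey, so not Whole30-style; has fish sauce, so not fish-free — no
I: has coconut cream, so not coconut-free — reject
J: has tahini, so not sesame-free — reject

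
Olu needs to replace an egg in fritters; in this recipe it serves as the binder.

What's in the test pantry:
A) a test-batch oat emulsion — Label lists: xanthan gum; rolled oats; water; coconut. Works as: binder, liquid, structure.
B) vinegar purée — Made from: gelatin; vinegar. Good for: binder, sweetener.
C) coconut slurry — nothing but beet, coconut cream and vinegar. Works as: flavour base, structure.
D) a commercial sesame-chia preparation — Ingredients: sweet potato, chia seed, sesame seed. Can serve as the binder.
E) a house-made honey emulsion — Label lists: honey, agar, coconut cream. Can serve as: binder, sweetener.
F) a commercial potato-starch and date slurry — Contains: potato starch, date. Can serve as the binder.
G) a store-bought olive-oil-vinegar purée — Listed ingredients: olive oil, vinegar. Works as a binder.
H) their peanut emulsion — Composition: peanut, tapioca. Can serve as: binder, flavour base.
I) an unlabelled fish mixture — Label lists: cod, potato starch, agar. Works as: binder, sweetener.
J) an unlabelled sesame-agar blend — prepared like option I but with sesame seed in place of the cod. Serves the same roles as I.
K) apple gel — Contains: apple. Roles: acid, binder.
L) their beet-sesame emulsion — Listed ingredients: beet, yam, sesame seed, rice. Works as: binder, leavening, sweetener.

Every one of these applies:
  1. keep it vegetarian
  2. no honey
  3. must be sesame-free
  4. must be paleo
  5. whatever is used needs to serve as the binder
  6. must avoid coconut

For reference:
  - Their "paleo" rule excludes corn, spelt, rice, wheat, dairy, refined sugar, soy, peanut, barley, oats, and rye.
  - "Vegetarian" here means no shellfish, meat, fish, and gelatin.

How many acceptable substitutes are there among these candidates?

A: has rolled oats, so not paleo; has coconut, so not coconut-free — reject
B: has gelatin, so not vegetarian — out
C: not usable as a binder; has coconut cream, so not coconut-free — no
D: has sesame seed, so not sesame-free — reject
E: has coconut cream, so not coconut-free; has honey, so not honey-free — out
F: every rule checks out — OK
G: all constraints satisfied — keep
H: has peanut, so not paleo — out
I: has cod, so not vegetarian — reject
J: has sesame seed, so not sesame-free — out
K: works as a binder, vegetarian, no coconut — keep
L: has rice, so not paleo; has sesame seed, so not sesame-free — no

3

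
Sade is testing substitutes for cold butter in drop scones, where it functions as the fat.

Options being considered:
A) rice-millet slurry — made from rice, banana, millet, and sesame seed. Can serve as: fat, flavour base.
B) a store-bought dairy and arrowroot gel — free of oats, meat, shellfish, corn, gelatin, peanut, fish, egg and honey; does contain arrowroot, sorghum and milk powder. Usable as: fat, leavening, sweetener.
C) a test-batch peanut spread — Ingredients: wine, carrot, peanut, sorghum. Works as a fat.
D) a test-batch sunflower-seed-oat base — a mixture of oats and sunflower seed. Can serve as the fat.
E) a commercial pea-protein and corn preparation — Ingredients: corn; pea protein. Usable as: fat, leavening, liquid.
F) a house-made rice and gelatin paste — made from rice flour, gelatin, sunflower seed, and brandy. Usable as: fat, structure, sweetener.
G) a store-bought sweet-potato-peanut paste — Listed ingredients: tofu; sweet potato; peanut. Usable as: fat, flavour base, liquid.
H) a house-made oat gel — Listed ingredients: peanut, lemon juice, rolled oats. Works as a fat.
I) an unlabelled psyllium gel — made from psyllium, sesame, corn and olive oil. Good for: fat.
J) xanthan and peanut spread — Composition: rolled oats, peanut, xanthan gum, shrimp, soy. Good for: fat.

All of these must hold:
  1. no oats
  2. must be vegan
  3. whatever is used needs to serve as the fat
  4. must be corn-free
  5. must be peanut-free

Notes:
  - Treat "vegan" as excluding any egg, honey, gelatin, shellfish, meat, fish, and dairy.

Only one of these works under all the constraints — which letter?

A: every rule checks out — keep
B: has milk powder, so not vegan — out
C: has peanut, so not peanut-free — out
D: has oats, so not oat-free — out
E: has corn, so not corn-free — no
F: has gelatin, so not vegan — out
G: has peanut, so not peanut-free — no
H: has peanut, so not peanut-free; has rolled oats, so not oat-free — no
I: has corn, so not corn-free — no
J: has shrimp, so not vegan; has peanut, so not peanut-free (and 1 more) — reject

A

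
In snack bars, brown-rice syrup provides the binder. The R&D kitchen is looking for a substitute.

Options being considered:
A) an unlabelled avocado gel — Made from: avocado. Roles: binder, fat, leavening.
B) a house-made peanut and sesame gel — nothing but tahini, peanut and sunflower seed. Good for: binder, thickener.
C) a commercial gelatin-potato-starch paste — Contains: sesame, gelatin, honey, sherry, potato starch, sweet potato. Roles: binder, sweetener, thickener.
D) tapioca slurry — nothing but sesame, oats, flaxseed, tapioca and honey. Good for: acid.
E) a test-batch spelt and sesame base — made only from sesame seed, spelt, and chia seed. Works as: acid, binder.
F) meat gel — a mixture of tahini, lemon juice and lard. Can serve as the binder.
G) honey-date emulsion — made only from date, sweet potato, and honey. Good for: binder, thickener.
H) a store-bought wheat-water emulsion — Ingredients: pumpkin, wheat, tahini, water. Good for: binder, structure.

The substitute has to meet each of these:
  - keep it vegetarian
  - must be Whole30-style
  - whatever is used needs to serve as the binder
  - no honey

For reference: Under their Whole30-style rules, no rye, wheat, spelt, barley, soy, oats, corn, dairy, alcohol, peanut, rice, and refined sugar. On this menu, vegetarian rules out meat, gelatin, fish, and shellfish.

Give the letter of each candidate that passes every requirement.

A: only avocado; none excluded — OK
B: has peanut, so not Whole30-style — no
C: has sherry, so not Whole30-style; has gelatin, so not vegetarian (and 1 more) — reject
D: not usable as a binder; has oats, so not Whole30-style (and 1 more) — out
E: has spelt, so not Whole30-style — no
F: has lard, so not vegetarian — reject
G: has honey, so not honey-free — out
H: has wheat, so not Whole30-style — no

A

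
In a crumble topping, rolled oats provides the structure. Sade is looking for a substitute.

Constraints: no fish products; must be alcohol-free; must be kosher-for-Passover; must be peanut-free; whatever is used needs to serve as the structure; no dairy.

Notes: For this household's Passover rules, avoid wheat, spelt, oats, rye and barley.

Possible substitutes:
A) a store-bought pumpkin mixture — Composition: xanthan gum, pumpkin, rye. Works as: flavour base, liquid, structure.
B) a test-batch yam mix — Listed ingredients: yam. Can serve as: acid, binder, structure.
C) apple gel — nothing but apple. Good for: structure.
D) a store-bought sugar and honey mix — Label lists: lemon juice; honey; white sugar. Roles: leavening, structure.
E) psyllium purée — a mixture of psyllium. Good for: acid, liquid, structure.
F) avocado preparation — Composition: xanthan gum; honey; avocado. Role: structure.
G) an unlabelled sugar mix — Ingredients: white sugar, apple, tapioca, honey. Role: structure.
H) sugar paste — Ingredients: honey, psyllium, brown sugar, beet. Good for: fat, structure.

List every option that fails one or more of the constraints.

A: has rye, so not kosher-for-Passover — no
B: only yam; none excluded — OK
C: every rule checks out — keep
D: works as a structure, no peanut, no dairy — keep
E: only psyllium; none excluded — keep
F: all constraints satisfied — OK
G: every rule checks out — valid
H: nothing on the exclusion list — keep

A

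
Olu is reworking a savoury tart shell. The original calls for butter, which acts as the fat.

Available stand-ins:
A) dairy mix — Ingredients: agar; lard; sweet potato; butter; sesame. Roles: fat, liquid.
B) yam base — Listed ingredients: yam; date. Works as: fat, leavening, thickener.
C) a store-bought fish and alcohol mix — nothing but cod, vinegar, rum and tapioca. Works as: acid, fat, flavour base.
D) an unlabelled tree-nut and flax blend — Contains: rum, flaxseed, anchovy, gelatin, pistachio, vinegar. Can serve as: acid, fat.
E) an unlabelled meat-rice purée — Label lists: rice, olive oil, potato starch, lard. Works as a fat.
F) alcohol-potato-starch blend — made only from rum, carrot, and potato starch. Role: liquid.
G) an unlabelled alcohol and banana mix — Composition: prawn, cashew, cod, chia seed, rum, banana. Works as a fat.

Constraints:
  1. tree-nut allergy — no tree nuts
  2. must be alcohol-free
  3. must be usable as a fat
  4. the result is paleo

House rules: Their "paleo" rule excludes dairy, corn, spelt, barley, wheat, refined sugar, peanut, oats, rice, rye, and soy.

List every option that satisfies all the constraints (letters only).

A: has butter, so not paleo — no
B: works as a fat, no tree nuts, no alcohol — OK
C: has rum, so not alcohol-free — out
D: has rum, so not alcohol-free; has pistachio, so not tree-nut-free — no
E: has rice, so not paleo — out
F: not usable as a fat; has rum, so not alcohol-free — reject
G: has rum, so not alcohol-free; has cashew, so not tree-nut-free — out

B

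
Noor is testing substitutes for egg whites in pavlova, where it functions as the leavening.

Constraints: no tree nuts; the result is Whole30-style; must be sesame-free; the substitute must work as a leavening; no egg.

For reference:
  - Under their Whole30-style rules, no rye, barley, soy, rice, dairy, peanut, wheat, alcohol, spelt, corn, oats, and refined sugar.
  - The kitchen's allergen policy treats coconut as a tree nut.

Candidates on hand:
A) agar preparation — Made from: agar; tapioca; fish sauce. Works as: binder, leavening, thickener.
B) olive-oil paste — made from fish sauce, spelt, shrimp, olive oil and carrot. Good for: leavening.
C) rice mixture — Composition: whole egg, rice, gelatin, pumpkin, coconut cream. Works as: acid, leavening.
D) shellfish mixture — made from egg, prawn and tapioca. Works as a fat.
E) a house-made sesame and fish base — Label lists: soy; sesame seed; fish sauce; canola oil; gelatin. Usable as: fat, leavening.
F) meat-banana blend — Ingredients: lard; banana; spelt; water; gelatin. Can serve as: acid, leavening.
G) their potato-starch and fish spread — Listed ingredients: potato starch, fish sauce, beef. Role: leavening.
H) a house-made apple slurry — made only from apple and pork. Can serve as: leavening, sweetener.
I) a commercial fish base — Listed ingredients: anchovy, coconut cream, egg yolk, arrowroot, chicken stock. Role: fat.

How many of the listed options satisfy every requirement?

3

A: only fish sauce, agar, and tapioca; none excluded — valid
B: has spelt, so not Whole30-style — out
C: has rice, so not Whole30-style; has coconut cream, so not tree-nut-free (and 1 more) — out
D: not usable as a leavening; has egg, so not egg-free — no
E: has soy, so not Whole30-style; has sesame seed, so not sesame-free — reject
F: has spelt, so not Whole30-style — no
G: works as a leavening, no egg, Whole30-style — OK
H: only pork and apple; none excluded — valid
I: not usable as a leavening; has coconut cream, so not tree-nut-free (and 1 more) — reject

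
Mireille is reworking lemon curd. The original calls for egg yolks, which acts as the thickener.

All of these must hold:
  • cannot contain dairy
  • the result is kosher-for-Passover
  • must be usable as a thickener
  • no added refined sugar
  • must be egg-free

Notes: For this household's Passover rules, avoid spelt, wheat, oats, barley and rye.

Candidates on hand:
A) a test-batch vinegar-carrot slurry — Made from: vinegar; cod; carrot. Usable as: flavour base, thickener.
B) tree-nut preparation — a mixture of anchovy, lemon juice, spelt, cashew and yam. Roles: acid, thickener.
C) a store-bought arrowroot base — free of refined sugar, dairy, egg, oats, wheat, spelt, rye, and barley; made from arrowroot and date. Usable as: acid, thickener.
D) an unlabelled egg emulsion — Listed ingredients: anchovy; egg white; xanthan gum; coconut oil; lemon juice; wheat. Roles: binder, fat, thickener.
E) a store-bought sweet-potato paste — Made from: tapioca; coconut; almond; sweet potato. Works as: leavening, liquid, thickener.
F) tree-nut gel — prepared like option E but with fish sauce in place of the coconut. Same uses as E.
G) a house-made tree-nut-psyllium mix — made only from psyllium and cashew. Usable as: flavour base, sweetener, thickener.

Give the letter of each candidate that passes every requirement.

A: only cod, vinegar, and carrot; none excluded — OK
B: has spelt, so not kosher-for-Passover — out
C: no egg, no refined sugar — OK
D: has wheat, so not kosher-for-Passover; has egg white, so not egg-free — reject
E: works as a thickener, no dairy, no egg — OK
F: works as a thickener, kosher-for-Passover, no refined sugar — keep
G: nothing on the exclusion list — OK

A, C, E, F, G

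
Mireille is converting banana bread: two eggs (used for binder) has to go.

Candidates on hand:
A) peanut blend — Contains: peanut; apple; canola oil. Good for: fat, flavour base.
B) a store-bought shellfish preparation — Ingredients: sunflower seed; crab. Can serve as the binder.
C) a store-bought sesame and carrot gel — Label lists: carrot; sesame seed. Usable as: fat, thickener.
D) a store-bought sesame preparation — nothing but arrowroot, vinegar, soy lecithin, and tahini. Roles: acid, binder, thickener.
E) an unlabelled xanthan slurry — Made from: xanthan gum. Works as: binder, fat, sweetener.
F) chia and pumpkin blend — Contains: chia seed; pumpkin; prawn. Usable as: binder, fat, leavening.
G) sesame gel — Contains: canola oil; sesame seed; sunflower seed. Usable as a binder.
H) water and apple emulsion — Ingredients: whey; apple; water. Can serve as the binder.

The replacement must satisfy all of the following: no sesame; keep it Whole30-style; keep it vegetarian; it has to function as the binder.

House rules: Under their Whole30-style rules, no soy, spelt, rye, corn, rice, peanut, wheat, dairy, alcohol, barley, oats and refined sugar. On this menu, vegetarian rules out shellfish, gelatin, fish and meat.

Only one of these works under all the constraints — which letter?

A: not usable as a binder; has peanut, so not Whole30-style — reject
B: has crab, so not vegetarian — out
C: not usable as a binder; has sesame seed, so not sesame-free — reject
D: has soy lecithin, so not Whole30-style; has tahini, so not sesame-free — reject
E: nothing on the exclusion list — keep
F: has prawn, so not vegetarian — reject
G: has sesame seed, so not sesame-free — reject
H: has whey, so not Whole30-style — out

E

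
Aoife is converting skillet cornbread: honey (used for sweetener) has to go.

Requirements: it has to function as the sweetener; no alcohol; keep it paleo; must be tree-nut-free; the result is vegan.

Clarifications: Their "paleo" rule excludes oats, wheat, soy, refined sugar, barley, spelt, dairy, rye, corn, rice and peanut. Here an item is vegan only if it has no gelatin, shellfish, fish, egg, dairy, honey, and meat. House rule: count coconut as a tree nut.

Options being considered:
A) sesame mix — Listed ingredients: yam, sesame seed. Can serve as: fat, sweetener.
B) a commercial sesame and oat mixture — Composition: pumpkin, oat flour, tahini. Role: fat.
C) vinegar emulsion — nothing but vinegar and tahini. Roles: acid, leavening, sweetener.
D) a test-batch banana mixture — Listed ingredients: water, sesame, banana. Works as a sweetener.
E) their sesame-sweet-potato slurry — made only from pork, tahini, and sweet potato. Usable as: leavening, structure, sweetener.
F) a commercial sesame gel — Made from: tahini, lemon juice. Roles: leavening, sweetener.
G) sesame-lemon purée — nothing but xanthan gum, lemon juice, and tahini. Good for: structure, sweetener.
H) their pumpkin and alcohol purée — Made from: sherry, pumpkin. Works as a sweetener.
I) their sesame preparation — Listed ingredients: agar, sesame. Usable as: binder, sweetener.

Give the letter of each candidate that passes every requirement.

A: tree-nut-free, paleo — keep
B: not usable as a sweetener; has oat flour, so not paleo — reject
C: works as a sweetener, no alcohol, paleo — keep
D: only sesame, water and banana; none excluded — valid
E: has pork, so not vegan — out
F: nothing on the exclusion list — keep
G: only tahini, lemon juice, and xanthan gum; none excluded — valid
H: has sherry, so not alcohol-free — out
I: nothing on the exclusion list — valid

A, C, D, F, G, I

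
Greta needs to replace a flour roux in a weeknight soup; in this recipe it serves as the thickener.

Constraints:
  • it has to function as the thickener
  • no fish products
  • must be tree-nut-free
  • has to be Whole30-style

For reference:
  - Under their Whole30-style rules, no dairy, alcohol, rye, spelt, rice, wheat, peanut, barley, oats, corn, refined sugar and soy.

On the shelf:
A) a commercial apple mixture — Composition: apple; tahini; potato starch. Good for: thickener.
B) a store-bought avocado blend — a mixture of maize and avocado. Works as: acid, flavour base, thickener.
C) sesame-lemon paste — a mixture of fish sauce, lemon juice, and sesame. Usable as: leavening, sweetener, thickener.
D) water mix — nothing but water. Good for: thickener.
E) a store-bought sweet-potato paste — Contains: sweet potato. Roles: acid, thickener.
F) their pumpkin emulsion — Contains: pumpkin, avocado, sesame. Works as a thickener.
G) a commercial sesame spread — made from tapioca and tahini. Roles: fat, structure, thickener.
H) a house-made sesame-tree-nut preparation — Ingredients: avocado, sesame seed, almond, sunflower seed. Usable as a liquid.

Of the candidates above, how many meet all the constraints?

A: works as a thickener, no fish, Whole30-style — valid
B: has maize, so not Whole30-style — out
C: has fish sauce, so not fish-free — no
D: Whole30-style, no fish — OK
E: works as a thickener, no tree nuts, Whole30-style — OK
F: only sesame, avocado, and pumpkin; none excluded — keep
G: every rule checks out — OK
H: not usable as a thickener; has almond, so not tree-nut-free — no

5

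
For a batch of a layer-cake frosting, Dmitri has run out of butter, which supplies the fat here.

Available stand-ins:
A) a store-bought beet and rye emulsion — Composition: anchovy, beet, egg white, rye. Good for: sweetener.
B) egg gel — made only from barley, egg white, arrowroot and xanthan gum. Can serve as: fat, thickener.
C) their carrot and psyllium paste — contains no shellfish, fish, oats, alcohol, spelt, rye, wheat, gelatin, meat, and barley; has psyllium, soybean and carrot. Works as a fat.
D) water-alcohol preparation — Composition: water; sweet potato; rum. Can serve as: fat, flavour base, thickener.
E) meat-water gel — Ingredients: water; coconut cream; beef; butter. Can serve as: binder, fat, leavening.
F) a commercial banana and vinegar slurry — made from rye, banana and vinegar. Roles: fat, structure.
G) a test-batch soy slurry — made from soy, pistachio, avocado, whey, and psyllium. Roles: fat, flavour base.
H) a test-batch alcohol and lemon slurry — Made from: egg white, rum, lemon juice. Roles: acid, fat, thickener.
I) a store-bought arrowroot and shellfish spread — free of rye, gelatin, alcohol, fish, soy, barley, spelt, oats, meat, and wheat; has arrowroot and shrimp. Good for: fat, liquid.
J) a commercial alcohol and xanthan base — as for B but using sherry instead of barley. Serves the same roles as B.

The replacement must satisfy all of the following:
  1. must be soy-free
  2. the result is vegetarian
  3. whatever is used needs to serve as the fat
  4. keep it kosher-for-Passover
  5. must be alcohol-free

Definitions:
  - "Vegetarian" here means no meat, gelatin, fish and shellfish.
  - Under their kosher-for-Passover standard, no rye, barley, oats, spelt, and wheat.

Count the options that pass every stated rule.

A: not usable as a fat; has anchovy, so not vegetarian (and 1 more) — no
B: has barley, so not kosher-for-Passover — out
C: has soybean, so not soy-free — out
D: has rum, so not alcohol-free — reject
E: has beef, so not vegetarian — no
F: has rye, so not kosher-for-Passover — reject
G: has soy, so not soy-free — out
H: has rum, so not alcohol-free — reject
I: has shrimp, so not vegetarian — no
J: has sherry, so not alcohol-free — no

0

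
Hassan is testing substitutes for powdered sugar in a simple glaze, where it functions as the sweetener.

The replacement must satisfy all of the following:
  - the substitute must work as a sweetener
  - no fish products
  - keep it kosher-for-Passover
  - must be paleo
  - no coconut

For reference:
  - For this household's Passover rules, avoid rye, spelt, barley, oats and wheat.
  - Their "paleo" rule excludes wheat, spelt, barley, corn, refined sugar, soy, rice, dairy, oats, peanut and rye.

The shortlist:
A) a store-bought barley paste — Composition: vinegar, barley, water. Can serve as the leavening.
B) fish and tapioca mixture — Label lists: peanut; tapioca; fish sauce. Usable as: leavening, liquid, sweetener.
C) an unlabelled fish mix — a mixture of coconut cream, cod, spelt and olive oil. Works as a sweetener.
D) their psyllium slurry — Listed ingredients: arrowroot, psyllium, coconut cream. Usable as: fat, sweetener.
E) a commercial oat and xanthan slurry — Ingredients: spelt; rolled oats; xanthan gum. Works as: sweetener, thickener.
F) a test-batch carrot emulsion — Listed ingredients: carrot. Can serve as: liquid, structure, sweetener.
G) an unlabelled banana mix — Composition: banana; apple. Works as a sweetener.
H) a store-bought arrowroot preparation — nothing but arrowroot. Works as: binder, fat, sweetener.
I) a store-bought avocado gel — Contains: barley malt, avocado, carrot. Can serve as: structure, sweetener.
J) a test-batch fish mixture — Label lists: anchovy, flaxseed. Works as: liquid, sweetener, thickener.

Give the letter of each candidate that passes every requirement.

A: not usable as a sweetener; has barley, so not kosher-for-Passover (and 1 more) — reject
B: has peanut, so not paleo; has fish sauce, so not fish-free — no
C: has spelt, so not kosher-for-Passover; has spelt, so not paleo (and 2 more) — no
D: has coconut cream, so not coconut-free — out
E: has rolled oats, so not kosher-for-Passover; has rolled oats, so not paleo — out
F: only carrot; none excluded — valid
G: only banana and apple; none excluded — OK
H: nothing on the exclusion list — OK
I: has barley malt, so not kosher-for-Passover; has barley malt, so not paleo — reject
J: has anchovy, so not fish-free — reject

F, G, H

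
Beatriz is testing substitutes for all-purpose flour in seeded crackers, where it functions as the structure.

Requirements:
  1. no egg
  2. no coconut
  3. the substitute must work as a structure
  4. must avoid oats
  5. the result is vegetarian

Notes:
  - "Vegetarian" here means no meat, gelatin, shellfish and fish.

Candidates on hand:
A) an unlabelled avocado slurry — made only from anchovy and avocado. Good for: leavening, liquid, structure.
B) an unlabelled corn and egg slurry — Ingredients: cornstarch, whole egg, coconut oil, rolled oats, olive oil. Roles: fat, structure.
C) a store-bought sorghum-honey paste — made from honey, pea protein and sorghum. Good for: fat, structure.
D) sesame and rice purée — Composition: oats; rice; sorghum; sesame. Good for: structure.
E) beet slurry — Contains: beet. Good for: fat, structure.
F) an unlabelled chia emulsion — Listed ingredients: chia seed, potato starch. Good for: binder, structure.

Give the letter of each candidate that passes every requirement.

C, E, F

A: has anchovy, so not vegetarian — reject
B: has whole egg, so not egg-free; has rolled oats, so not oat-free (and 1 more) — out
C: only honey, pea protein and sorghum; none excluded — valid
D: has oats, so not oat-free — out
E: vegetarian, no coconut — keep
F: works as a structure, no egg, no coconut — OK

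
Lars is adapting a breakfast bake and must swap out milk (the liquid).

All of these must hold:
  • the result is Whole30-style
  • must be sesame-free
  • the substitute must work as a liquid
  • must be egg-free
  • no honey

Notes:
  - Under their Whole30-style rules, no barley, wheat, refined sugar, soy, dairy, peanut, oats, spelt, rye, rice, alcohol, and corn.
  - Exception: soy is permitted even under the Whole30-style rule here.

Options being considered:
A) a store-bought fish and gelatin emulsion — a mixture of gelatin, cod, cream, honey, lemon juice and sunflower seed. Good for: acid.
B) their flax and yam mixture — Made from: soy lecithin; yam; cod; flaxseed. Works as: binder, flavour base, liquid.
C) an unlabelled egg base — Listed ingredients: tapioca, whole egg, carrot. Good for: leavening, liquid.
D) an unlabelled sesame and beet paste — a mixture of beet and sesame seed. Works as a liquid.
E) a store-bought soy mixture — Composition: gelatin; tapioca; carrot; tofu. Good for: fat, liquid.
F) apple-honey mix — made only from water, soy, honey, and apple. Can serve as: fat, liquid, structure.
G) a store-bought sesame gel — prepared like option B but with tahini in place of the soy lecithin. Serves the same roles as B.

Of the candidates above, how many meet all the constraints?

A: not usable as a liquid; has cream, so not Whole30-style (and 1 more) — reject
B: soy is permitted under the Whole30-style carve-out; nothing else excluded — keep
C: has whole egg, so not egg-free — no
D: has sesame seed, so not sesame-free — no
E: soy is permitted under the Whole30-style carve-out; nothing else excluded — valid
F: has honey, so not honey-free — out
G: has tahini, so not sesame-free — no

2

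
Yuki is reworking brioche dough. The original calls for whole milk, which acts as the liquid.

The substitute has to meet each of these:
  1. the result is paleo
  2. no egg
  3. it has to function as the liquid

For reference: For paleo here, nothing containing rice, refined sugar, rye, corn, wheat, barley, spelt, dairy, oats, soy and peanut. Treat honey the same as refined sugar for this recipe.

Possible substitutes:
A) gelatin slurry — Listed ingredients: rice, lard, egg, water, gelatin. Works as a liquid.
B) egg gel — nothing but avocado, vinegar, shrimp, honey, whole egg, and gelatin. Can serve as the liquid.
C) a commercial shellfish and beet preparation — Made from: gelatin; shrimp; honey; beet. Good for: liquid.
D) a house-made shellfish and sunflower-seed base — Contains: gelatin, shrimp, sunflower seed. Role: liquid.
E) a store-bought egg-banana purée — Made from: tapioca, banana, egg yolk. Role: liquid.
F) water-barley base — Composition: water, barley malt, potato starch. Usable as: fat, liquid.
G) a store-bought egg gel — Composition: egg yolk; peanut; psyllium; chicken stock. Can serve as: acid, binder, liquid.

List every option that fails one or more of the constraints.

A: has rice, so not paleo; has egg, so not egg-free — reject
B: has honey, so not paleo; has whole egg, so not egg-free — no
C: has honey, so not paleo — out
D: no egg, paleo — valid
E: has egg yolk, so not egg-free — reject
F: has barley malt, so not paleo — reject
G: has peanut, so not paleo; has egg yolk, so not egg-free — out

A, B, C, E, F, G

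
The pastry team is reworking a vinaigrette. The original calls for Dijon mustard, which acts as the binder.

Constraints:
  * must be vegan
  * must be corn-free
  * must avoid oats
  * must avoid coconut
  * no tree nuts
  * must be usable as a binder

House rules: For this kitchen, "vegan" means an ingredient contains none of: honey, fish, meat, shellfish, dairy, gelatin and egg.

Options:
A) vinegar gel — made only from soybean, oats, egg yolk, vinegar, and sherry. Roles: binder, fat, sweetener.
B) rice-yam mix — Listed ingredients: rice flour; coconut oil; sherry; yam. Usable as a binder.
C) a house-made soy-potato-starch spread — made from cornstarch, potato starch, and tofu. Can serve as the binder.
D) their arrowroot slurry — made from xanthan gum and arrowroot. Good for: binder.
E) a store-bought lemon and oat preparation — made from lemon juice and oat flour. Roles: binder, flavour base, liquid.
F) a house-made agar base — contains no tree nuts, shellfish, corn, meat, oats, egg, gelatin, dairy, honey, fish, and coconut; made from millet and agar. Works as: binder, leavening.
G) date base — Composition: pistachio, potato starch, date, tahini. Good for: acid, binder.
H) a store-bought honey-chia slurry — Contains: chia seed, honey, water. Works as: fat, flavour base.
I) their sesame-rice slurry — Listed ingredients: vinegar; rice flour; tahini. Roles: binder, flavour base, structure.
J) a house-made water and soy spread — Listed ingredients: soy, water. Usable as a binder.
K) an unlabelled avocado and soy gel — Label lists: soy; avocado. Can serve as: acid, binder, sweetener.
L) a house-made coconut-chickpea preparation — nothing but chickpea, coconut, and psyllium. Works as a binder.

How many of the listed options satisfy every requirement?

5

A: has egg yolk, so not vegan; has oats, so not oat-free — reject
B: has coconut oil, so not coconut-free — no
C: has cornstarch, so not corn-free — reject
D: every rule checks out — OK
E: has oat flour, so not oat-free — out
F: nothing on the exclusion list — valid
G: has pistachio, so not tree-nut-free — reject
H: not usable as a binder; has honey, so not vegan — no
I: only rice flour, tahini, and vinegar; none excluded — keep
J: no oats, no coconut — valid
K: only soy and avocado; none excluded — OK
L: has coconut, so not coconut-free — no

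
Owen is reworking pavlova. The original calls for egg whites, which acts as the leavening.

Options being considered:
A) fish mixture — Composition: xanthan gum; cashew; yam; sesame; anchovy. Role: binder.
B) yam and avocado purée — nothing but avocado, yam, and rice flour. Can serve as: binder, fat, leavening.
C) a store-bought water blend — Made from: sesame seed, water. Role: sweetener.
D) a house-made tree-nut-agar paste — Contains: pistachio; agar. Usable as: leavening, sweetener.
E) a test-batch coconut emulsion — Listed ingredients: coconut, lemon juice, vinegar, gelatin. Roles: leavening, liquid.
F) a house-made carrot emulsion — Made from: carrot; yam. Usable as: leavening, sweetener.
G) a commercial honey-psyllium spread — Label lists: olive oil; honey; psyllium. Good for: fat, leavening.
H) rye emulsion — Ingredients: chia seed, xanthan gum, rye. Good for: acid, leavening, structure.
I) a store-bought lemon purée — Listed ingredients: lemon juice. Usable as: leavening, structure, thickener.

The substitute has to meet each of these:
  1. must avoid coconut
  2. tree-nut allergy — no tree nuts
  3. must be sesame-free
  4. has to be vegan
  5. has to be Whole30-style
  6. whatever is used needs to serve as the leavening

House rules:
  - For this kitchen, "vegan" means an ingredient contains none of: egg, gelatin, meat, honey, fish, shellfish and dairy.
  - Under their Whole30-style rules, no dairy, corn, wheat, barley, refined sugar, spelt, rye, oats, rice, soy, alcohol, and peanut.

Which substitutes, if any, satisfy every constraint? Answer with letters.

A: not usable as a leavening; has anchovy, so not vegan (and 2 more) — reject
B: has rice flour, so not Whole30-style — reject
C: not usable as a leavening; has sesame seed, so not sesame-free — no
D: has pistachio, so not tree-nut-free — reject
E: has gelatin, so not vegan; has coconut, so not coconut-free — out
F: no tree nuts, Whole30-style — OK
G: has honey, so not vegan — out
H: has rye, so not Whole30-style — no
I: nothing on the exclusion list — OK

F, I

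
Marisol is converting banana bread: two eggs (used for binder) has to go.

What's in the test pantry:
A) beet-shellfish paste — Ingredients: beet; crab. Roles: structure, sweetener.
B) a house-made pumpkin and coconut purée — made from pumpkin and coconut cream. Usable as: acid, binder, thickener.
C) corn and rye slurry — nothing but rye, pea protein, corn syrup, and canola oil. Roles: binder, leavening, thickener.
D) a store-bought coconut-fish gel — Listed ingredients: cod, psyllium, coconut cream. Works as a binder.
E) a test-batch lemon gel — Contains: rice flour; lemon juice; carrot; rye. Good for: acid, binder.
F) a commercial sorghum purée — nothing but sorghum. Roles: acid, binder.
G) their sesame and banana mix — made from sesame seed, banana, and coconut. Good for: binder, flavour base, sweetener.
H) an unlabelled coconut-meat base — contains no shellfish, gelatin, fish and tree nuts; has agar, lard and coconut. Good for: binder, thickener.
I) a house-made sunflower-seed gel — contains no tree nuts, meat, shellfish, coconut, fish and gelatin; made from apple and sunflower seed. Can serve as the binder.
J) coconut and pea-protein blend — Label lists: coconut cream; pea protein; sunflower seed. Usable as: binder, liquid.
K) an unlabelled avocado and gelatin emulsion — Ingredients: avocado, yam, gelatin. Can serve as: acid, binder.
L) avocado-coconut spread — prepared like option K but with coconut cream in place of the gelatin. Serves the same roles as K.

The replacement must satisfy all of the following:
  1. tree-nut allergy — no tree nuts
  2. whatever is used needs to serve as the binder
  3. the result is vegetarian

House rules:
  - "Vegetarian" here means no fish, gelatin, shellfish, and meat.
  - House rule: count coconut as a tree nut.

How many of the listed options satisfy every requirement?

4

A: not usable as a binder; has crab, so not vegetarian — no
B: has coconut cream, so not tree-nut-free — out
C: nothing on the exclusion list — OK
D: has cod, so not vegetarian; has coconut cream, so not tree-nut-free — no
E: rice flour and rye etc. — none of it excluded — OK
F: nothing on the exclusion list — valid
G: has coconut, so not tree-nut-free — out
H: has lard, so not vegetarian; has coconut, so not tree-nut-free — reject
I: all constraints satisfied — valid
J: has coconut cream, so not tree-nut-free — out
K: has gelatin, so not vegetarian — no
L: has coconut cream, so not tree-nut-free — reject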